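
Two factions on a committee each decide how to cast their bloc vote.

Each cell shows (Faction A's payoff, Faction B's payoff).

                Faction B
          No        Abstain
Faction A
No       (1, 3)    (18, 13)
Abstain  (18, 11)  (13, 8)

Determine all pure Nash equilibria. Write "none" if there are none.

For each strategy profile, look for a profitable unilateral deviation.
(No, No): Faction A can switch to Abstain (1 → 18). Not NE.
(No, Abstain): Faction A gets 18, best alternative 13; Faction B gets 13, best alternative 3. No profitable deviation — NE.
(Abstain, No): Faction A gets 18, best alternative 1; Faction B gets 11, best alternative 8. No profitable deviation — NE.
(Abstain, Abstain): Faction A can switch to No (13 → 18). Not NE.

Pure-strategy Nash equilibria: (No, Abstain); (Abstain, No)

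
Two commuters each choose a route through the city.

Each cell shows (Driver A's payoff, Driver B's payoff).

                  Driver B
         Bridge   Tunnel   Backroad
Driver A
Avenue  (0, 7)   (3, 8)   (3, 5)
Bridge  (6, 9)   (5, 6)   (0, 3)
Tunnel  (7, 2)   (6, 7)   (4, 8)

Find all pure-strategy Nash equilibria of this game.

Driver A against Bridge: payoffs 0, 6, 7 → best response Tunnel.
Driver A against Tunnel: payoffs 3, 5, 6 → best response Tunnel.
Driver A against Backroad: payoffs 3, 0, 4 → best response Tunnel.
Driver B against Avenue: payoffs 7, 8, 5 → best response Tunnel.
Driver B against Bridge: payoffs 9, 6, 3 → best response Bridge.
Driver B against Tunnel: payoffs 2, 7, 8 → best response Backroad.
Mutual best responses: (Tunnel, Backroad).

Pure NE: (Tunnel, Backroad)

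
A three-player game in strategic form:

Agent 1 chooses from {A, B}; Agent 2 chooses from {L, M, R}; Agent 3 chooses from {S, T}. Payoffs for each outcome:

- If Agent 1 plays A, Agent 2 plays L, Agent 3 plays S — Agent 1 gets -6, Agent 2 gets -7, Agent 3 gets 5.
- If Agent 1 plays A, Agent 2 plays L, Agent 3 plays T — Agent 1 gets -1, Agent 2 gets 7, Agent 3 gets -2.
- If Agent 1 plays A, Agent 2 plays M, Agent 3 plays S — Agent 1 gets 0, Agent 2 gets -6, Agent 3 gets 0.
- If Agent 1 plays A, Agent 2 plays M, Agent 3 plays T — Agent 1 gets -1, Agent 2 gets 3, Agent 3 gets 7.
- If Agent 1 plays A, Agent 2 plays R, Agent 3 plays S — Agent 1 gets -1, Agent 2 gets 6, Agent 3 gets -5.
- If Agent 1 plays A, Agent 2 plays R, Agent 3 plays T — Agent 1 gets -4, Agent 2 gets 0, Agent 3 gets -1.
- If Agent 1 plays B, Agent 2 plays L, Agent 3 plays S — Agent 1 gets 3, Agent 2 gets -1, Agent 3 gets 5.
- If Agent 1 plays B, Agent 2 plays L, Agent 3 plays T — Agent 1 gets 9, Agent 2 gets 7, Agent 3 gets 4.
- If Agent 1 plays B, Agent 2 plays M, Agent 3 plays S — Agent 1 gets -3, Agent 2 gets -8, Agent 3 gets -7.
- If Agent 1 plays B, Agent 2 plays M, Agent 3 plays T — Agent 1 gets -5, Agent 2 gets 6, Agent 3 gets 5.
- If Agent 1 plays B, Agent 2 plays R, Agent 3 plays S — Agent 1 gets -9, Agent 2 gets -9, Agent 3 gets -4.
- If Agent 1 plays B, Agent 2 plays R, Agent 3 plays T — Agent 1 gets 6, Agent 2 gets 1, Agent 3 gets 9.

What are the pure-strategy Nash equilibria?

Mark each player's best response to every combination of opponents' strategies; a profile where every player is best-responding is a pure Nash equilibrium.
Agent 1 against (L, S): payoffs -6, 3 → best response B.
Agent 1 against (L, T): payoffs -1, 9 → best response B.
Agent 1 against (M, S): payoffs 0, -3 → best response A.
Agent 1 against (M, T): payoffs -1, -5 → best response A.
Agent 1 against (R, S): payoffs -1, -9 → best response A.
Agent 1 against (R, T): payoffs -4, 6 → best response B.
Agent 2 against (A, S): payoffs -7, -6, 6 → best response R.
Agent 2 against (A, T): payoffs 7, 3, 0 → best response L.
Agent 2 against (B, S): payoffs -1, -8, -9 → best response L.
Agent 2 against (B, T): payoffs 7, 6, 1 → best response L.
Agent 3 against (A, L): payoffs 5, -2 → best response S.
Agent 3 against (A, M): payoffs 0, 7 → best response T.
Agent 3 against (A, R): payoffs -5, -1 → best response T.
Agent 3 against (B, L): payoffs 5, 4 → best response S.
Agent 3 against (B, M): payoffs -7, 5 → best response T.
Agent 3 against (B, R): payoffs -4, 9 → best response T.
Mutual best responses: (B, L, S).

The unique pure-strategy Nash equilibrium is (B, L, S).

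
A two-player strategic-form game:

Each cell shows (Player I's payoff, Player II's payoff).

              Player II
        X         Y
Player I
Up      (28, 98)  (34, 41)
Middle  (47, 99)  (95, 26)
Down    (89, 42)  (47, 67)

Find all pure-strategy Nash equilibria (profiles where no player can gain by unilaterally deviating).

(Up, X): Player I can switch to Middle (28 → 47). Not NE.
(Up, Y): Player I can switch to Middle (34 → 95). Not NE.
(Middle, X): Player I can switch to Down (47 → 89). Not NE.
(Middle, Y): Player II can switch to X (26 → 99). Not NE.
(Down, X): Player II can switch to Y (42 → 67). Not NE.
(Down, Y): Player I can switch to Middle (47 → 95). Not NE.

No pure-strategy Nash equilibrium.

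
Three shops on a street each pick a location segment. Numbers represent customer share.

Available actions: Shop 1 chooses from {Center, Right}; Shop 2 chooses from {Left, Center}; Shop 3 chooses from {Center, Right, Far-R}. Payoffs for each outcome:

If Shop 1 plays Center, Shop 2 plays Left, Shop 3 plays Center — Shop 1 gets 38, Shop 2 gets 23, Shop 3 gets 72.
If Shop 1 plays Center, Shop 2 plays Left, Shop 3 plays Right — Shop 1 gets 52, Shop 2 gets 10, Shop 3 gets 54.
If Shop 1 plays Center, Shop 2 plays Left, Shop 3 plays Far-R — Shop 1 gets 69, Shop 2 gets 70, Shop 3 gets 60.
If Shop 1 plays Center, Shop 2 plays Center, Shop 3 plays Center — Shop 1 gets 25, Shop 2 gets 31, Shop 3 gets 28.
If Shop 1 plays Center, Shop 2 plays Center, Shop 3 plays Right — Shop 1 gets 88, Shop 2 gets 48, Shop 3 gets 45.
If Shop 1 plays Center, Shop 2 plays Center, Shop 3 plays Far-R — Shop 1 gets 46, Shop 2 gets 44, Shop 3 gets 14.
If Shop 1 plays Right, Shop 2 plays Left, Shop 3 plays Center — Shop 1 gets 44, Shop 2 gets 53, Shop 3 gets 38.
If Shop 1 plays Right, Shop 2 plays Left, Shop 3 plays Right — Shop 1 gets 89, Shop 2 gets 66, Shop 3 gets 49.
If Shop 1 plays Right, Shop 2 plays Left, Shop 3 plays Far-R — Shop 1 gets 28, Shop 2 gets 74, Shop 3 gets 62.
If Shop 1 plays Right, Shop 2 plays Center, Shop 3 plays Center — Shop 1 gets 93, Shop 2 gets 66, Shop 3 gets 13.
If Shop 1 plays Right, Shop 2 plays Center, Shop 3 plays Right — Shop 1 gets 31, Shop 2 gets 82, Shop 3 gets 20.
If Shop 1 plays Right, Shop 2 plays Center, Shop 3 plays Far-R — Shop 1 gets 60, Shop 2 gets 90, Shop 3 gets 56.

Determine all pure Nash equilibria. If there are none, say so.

(Center, Left, Center): Shop 1 can switch to Right (38 → 44). Not NE.
(Center, Left, Right): Shop 1 can switch to Right (52 → 89). Not NE.
(Center, Left, Far-R): Shop 3 can switch to Center (60 → 72). Not NE.
(Center, Center, Center): Shop 1 can switch to Right (25 → 93). Not NE.
(Center, Center, Right): Shop 1 gets 88, best alternative 31; Shop 2 gets 48, best alternative 10; Shop 3 gets 45, best alternative 28. No profitable deviation — NE.
(Center, Center, Far-R): Shop 1 can switch to Right (46 → 60). Not NE.
(Right, Left, Center): Shop 2 can switch to Center (53 → 66). Not NE.
(Right, Center, Far-R): Shop 1 gets 60, best alternative 46; Shop 2 gets 90, best alternative 74; Shop 3 gets 56, best alternative 20. No profitable deviation — NE.
(The remaining 4 profiles each have a profitable deviation by the same check.)

Pure-strategy Nash equilibria: (Center, Center, Right); (Right, Center, Far-R)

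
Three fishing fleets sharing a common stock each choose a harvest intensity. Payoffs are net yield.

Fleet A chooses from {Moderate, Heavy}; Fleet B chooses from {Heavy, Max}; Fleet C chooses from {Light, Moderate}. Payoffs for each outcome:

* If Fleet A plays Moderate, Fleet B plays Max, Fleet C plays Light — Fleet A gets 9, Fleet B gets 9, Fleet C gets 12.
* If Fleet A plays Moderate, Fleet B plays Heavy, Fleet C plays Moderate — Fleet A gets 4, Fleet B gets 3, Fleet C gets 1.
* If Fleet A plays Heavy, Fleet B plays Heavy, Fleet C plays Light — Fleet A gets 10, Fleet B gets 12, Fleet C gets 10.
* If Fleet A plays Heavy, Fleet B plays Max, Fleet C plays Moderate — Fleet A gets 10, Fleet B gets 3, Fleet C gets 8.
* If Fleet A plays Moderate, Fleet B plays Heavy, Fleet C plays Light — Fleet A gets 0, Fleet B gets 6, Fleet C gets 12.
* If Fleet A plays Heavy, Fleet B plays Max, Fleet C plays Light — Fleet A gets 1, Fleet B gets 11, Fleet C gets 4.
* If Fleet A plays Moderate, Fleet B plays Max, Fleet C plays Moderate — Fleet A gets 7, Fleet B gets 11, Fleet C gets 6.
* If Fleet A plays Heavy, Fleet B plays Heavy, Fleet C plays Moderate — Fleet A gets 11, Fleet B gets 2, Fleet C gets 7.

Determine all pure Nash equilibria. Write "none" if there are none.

(Moderate, Heavy, Light): Fleet A can switch to Heavy (0 → 10). Not NE.
(Moderate, Heavy, Moderate): Fleet A can switch to Heavy (4 → 11). Not NE.
(Moderate, Max, Light): Fleet A gets 9, best alternative 1; Fleet B gets 9, best alternative 6; Fleet C gets 12, best alternative 6. No profitable deviation — NE.
(Moderate, Max, Moderate): Fleet A can switch to Heavy (7 → 10). Not NE.
(Heavy, Heavy, Light): Fleet A gets 10, best alternative 0; Fleet B gets 12, best alternative 11; Fleet C gets 10, best alternative 7. No profitable deviation — NE.
(Heavy, Heavy, Moderate): Fleet B can switch to Max (2 → 3). Not NE.
(Heavy, Max, Light): Fleet A can switch to Moderate (1 → 9). Not NE.
(Heavy, Max, Moderate): Fleet A gets 10, best alternative 7; Fleet B gets 3, best alternative 2; Fleet C gets 8, best alternative 4. No profitable deviation — NE.

Pure-strategy Nash equilibria: (Moderate, Max, Light), (Heavy, Heavy, Light), (Heavy, Max, Moderate)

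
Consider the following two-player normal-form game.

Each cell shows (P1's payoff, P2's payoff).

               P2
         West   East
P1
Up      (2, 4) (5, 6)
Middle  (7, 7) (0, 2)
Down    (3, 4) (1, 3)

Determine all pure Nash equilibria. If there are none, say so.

(Up, East) and (Middle, West)

P1 against West: payoffs 2, 7, 3 → best response Middle.
P1 against East: payoffs 5, 0, 1 → best response Up.
P2 against Up: payoffs 4, 6 → best response East.
P2 against Middle: payoffs 7, 2 → best response West.
P2 against Down: payoffs 4, 3 → best response West.
Mutual best responses: (Up, East); (Middle, West).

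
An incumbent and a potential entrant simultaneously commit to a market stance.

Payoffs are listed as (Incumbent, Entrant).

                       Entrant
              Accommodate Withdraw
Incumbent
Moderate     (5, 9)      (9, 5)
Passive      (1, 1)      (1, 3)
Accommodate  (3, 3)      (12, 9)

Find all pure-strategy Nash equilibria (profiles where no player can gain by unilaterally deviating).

For each strategy profile, look for a profitable unilateral deviation.
(Moderate, Accommodate): Incumbent gets 5, best alternative 3; Entrant gets 9, best alternative 5. No profitable deviation — NE.
(Moderate, Withdraw): Incumbent can switch to Accommodate (9 → 12). Not NE.
(Passive, Accommodate): Incumbent can switch to Moderate (1 → 5). Not NE.
(Passive, Withdraw): Incumbent can switch to Moderate (1 → 9). Not NE.
(Accommodate, Accommodate): Incumbent can switch to Moderate (3 → 5). Not NE.
(Accommodate, Withdraw): Incumbent gets 12, best alternative 9; Entrant gets 9, best alternative 3. No profitable deviation — NE.

(Moderate, Accommodate), (Accommodate, Withdraw)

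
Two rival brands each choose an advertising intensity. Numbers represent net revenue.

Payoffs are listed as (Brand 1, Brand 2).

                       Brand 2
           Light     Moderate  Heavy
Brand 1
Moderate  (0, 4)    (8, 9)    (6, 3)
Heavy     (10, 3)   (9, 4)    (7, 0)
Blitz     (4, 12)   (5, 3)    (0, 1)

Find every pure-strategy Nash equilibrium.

Brand 1 against Light: payoffs 0, 10, 4 → best response Heavy.
Brand 1 against Moderate: payoffs 8, 9, 5 → best response Heavy.
Brand 1 against Heavy: payoffs 6, 7, 0 → best response Heavy.
Brand 2 against Moderate: payoffs 4, 9, 3 → best response Moderate.
Brand 2 against Heavy: payoffs 3, 4, 0 → best response Moderate.
Brand 2 against Blitz: payoffs 12, 3, 1 → best response Light.
Mutual best responses: (Heavy, Moderate).

(Heavy, Moderate)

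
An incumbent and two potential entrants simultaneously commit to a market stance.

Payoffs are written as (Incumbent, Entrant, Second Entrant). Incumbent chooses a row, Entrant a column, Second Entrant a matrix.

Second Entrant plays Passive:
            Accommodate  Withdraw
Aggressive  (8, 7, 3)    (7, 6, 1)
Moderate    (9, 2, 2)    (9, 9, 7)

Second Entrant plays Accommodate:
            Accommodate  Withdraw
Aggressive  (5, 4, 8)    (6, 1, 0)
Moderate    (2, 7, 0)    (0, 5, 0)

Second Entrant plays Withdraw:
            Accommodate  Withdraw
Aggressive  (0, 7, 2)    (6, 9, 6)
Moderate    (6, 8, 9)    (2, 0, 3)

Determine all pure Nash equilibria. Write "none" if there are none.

The pure Nash equilibria are (Aggressive, Accommodate, Accommodate); (Aggressive, Withdraw, Withdraw); (Moderate, Accommodate, Withdraw); (Moderate, Withdraw, Passive).

(Aggressive, Accommodate, Passive): Incumbent can switch to Moderate (8 → 9). Not NE.
(Aggressive, Accommodate, Accommodate): Incumbent gets 5, best alternative 2; Entrant gets 4, best alternative 1; Second Entrant gets 8, best alternative 3. No profitable deviation — NE.
(Aggressive, Accommodate, Withdraw): Incumbent can switch to Moderate (0 → 6). Not NE.
(Aggressive, Withdraw, Passive): Incumbent can switch to Moderate (7 → 9). Not NE.
(Aggressive, Withdraw, Accommodate): Entrant can switch to Accommodate (1 → 4). Not NE.
(Aggressive, Withdraw, Withdraw): Incumbent gets 6, best alternative 2; Entrant gets 9, best alternative 7; Second Entrant gets 6, best alternative 1. No profitable deviation — NE.
(Moderate, Accommodate, Passive): Entrant can switch to Withdraw (2 → 9). Not NE.
(Moderate, Accommodate, Accommodate): Incumbent can switch to Aggressive (2 → 5). Not NE.
(Moderate, Accommodate, Withdraw): Incumbent gets 6, best alternative 0; Entrant gets 8, best alternative 0; Second Entrant gets 9, best alternative 2. No profitable deviation — NE.
(Moderate, Withdraw, Passive): Incumbent gets 9, best alternative 7; Entrant gets 9, best alternative 2; Second Entrant gets 7, best alternative 3. No profitable deviation — NE.
(The remaining 2 profiles each have a profitable deviation by the same check.)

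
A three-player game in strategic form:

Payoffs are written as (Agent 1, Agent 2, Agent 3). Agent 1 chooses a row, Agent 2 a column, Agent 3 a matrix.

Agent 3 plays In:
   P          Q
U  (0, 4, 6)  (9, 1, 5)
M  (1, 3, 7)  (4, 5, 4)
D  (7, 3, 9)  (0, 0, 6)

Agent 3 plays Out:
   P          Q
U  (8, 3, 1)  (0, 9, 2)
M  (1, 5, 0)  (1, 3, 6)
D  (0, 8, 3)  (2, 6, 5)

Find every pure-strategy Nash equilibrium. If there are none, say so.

Agent 1 against (P, In): payoffs 0, 1, 7 → best response D.
Agent 1 against (P, Out): payoffs 8, 1, 0 → best response U.
Agent 1 against (Q, In): payoffs 9, 4, 0 → best response U.
Agent 1 against (Q, Out): payoffs 0, 1, 2 → best response D.
Agent 2 against (U, In): payoffs 4, 1 → best response P.
Agent 2 against (U, Out): payoffs 3, 9 → best response Q.
Agent 2 against (M, In): payoffs 3, 5 → best response Q.
Agent 2 against (M, Out): payoffs 5, 3 → best response P.
Agent 2 against (D, In): payoffs 3, 0 → best response P.
Agent 2 against (D, Out): payoffs 8, 6 → best response P.
Agent 3 against (U, P): payoffs 6, 1 → best response In.
Agent 3 against (U, Q): payoffs 5, 2 → best response In.
Agent 3 against (M, P): payoffs 7, 0 → best response In.
Agent 3 against (M, Q): payoffs 4, 6 → best response Out.
Agent 3 against (D, P): payoffs 9, 3 → best response In.
Agent 3 against (D, Q): payoffs 6, 5 → best response In.
Mutual best responses: (D, P, In).

(D, P, In)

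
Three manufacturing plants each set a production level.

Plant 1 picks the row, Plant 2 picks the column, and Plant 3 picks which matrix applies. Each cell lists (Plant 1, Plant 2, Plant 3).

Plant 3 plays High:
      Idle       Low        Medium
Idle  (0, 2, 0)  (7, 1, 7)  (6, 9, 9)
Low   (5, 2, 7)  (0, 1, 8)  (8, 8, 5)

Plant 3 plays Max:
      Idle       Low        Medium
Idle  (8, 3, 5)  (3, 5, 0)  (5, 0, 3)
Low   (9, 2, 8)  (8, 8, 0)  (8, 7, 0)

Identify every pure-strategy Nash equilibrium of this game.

(Low, Medium, High)

Plant 1 against (Idle, High): payoffs 0, 5 → best response Low.
Plant 1 against (Idle, Max): payoffs 8, 9 → best response Low.
Plant 1 against (Low, High): payoffs 7, 0 → best response Idle.
Plant 1 against (Low, Max): payoffs 3, 8 → best response Low.
Plant 1 against (Medium, High): payoffs 6, 8 → best response Low.
Plant 1 against (Medium, Max): payoffs 5, 8 → best response Low.
Plant 2 against (Idle, High): payoffs 2, 1, 9 → best response Medium.
Plant 2 against (Idle, Max): payoffs 3, 5, 0 → best response Low.
Plant 2 against (Low, High): payoffs 2, 1, 8 → best response Medium.
Plant 2 against (Low, Max): payoffs 2, 8, 7 → best response Low.
Plant 3 against (Idle, Idle): payoffs 0, 5 → best response Max.
Plant 3 against (Idle, Low): payoffs 7, 0 → best response High.
Plant 3 against (Idle, Medium): payoffs 9, 3 → best response High.
Plant 3 against (Low, Idle): payoffs 7, 8 → best response Max.
Plant 3 against (Low, Low): payoffs 8, 0 → best response High.
Plant 3 against (Low, Medium): payoffs 5, 0 → best response High.
Mutual best responses: (Low, Medium, High).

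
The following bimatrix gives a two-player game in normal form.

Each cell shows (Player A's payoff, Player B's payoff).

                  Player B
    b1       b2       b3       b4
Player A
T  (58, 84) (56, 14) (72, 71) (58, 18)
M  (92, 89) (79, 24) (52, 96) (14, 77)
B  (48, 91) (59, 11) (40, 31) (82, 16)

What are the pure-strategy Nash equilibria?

For each player, find the best response to each opponent profile; mutual best responses are the pure NE.
Player A against b1: payoffs 58, 92, 48 → best response M.
Player A against b2: payoffs 56, 79, 59 → best response M.
Player A against b3: payoffs 72, 52, 40 → best response T.
Player A against b4: payoffs 58, 14, 82 → best response B.
Player B against T: payoffs 84, 14, 71, 18 → best response b1.
Player B against M: payoffs 89, 24, 96, 77 → best response b3.
Player B against B: payoffs 91, 11, 31, 16 → best response b1.
No profile is a mutual best response for all players.

This game has no pure Nash equilibrium.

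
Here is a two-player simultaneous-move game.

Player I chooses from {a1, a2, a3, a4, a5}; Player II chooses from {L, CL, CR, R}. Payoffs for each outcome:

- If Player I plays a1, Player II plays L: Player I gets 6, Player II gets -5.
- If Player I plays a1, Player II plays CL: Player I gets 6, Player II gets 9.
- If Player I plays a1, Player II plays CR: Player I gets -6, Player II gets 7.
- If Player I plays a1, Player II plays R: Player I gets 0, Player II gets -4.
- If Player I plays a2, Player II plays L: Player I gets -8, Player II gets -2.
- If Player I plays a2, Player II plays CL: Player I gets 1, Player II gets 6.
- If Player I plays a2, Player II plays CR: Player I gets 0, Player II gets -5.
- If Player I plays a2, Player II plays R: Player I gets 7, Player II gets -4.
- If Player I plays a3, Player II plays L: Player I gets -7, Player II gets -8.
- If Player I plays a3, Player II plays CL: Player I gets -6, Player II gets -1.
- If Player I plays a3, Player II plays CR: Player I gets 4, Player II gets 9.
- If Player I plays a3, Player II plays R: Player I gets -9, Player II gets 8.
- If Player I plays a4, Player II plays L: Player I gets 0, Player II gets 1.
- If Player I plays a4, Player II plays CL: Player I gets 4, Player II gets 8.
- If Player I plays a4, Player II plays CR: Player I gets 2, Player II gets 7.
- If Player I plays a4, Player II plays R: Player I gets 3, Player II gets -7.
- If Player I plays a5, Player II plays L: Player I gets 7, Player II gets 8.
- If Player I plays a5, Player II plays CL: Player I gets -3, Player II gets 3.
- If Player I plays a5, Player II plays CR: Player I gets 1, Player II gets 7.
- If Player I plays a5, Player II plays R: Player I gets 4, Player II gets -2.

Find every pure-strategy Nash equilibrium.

(a1, CL), (a3, CR), (a5, L)

(a1, L): Player I can switch to a5 (6 → 7). Not NE.
(a1, CL): Player I gets 6, best alternative 4; Player II gets 9, best alternative 7. No profitable deviation — NE.
(a1, CR): Player I can switch to a2 (-6 → 0). Not NE.
(a1, R): Player I can switch to a2 (0 → 7). Not NE.
(a2, L): Player I can switch to a1 (-8 → 6). Not NE.
(a2, CL): Player I can switch to a1 (1 → 6). Not NE.
(a2, CR): Player I can switch to a3 (0 → 4). Not NE.
(a2, R): Player II can switch to L (-4 → -2). Not NE.
(a3, L): Player I can switch to a1 (-7 → 6). Not NE.
(a3, CL): Player I can switch to a1 (-6 → 6). Not NE.
(a3, CR): Player I gets 4, best alternative 2; Player II gets 9, best alternative 8. No profitable deviation — NE.
(a3, R): Player I can switch to a1 (-9 → 0). Not NE.
(a4, L): Player I can switch to a1 (0 → 6). Not NE.
(a4, CL): Player I can switch to a1 (4 → 6). Not NE.
(a5, L): Player I gets 7, best alternative 6; Player II gets 8, best alternative 7. No profitable deviation — NE.
(The remaining 5 profiles each have a profitable deviation by the same check.)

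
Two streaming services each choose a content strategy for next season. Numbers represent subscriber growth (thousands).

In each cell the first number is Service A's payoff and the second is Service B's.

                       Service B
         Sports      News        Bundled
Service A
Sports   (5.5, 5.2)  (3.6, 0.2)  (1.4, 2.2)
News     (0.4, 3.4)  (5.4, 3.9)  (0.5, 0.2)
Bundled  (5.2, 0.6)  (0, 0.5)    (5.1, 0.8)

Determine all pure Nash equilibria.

Service A against Sports: payoffs 5.5, 0.4, 5.2 → best response Sports.
Service A against News: payoffs 3.6, 5.4, 0 → best response News.
Service A against Bundled: payoffs 1.4, 0.5, 5.1 → best response Bundled.
Service B against Sports: payoffs 5.2, 0.2, 2.2 → best response Sports.
Service B against News: payoffs 3.4, 3.9, 0.2 → best response News.
Service B against Bundled: payoffs 0.6, 0.5, 0.8 → best response Bundled.
Mutual best responses: (Sports, Sports); (News, News); (Bundled, Bundled).

The pure Nash equilibria are (Sports, Sports) and (News, News) and (Bundled, Bundled).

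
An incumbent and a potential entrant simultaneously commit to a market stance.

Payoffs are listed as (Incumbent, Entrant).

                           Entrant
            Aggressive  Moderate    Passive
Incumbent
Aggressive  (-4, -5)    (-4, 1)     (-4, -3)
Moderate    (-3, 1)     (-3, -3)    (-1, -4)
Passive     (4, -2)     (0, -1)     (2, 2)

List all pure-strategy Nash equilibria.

For each strategy profile, look for a profitable unilateral deviation.
(Aggressive, Aggressive): Incumbent can switch to Moderate (-4 → -3). Not NE.
(Aggressive, Moderate): Incumbent can switch to Moderate (-4 → -3). Not NE.
(Aggressive, Passive): Incumbent can switch to Moderate (-4 → -1). Not NE.
(Moderate, Aggressive): Incumbent can switch to Passive (-3 → 4). Not NE.
(Moderate, Moderate): Incumbent can switch to Passive (-3 → 0). Not NE.
(Moderate, Passive): Incumbent can switch to Passive (-1 → 2). Not NE.
(Passive, Aggressive): Entrant can switch to Moderate (-2 → -1). Not NE.
(Passive, Moderate): Entrant can switch to Passive (-1 → 2). Not NE.
(Passive, Passive): Incumbent gets 2, best alternative -1; Entrant gets 2, best alternative -1. No profitable deviation — NE.

The unique pure-strategy Nash equilibrium is (Passive, Passive).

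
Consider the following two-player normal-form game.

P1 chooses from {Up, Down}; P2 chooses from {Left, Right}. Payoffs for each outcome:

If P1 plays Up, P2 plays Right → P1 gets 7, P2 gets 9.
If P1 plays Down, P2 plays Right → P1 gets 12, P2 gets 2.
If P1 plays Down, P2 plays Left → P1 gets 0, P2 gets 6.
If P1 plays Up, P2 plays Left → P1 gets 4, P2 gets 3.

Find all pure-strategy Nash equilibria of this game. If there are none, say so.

Mark each player's best response to every combination of opponents' strategies; a profile where every player is best-responding is a pure Nash equilibrium.
P1 against Left: payoffs 4, 0 → best response Up.
P1 against Right: payoffs 7, 12 → best response Down.
P2 against Up: payoffs 3, 9 → best response Right.
P2 against Down: payoffs 6, 2 → best response Left.
No profile is a mutual best response for all players.

This game has no pure Nash equilibrium.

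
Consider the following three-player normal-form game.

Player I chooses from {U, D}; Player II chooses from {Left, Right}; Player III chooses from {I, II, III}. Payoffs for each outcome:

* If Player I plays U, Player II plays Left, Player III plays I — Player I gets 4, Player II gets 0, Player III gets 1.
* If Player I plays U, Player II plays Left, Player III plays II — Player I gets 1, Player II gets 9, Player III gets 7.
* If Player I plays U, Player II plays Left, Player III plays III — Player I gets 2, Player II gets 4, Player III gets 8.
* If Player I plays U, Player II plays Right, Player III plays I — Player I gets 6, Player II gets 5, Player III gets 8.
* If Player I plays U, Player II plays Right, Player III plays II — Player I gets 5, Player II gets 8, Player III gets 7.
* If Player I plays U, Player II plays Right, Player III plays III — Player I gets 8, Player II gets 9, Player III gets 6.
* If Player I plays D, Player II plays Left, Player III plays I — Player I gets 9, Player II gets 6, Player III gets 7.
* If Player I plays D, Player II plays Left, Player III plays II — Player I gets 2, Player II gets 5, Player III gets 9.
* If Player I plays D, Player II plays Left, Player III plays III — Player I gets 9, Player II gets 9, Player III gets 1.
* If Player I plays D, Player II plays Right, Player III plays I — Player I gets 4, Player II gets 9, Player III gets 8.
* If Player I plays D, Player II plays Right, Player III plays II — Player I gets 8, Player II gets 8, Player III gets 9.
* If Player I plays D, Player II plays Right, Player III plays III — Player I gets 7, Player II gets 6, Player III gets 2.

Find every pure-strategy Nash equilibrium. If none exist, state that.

Player I against (Left, I): payoffs 4, 9 → best response D.
Player I against (Left, II): payoffs 1, 2 → best response D.
Player I against (Left, III): payoffs 2, 9 → best response D.
Player I against (Right, I): payoffs 6, 4 → best response U.
Player I against (Right, II): payoffs 5, 8 → best response D.
Player I against (Right, III): payoffs 8, 7 → best response U.
Player II against (U, I): payoffs 0, 5 → best response Right.
Player II against (U, II): payoffs 9, 8 → best response Left.
Player II against (U, III): payoffs 4, 9 → best response Right.
Player II against (D, I): payoffs 6, 9 → best response Right.
Player II against (D, II): payoffs 5, 8 → best response Right.
Player II against (D, III): payoffs 9, 6 → best response Left.
Player III against (U, Left): payoffs 1, 7, 8 → best response III.
Player III against (U, Right): payoffs 8, 7, 6 → best response I.
Player III against (D, Left): payoffs 7, 9, 1 → best response II.
Player III against (D, Right): payoffs 8, 9, 2 → best response II.
Mutual best responses: (U, Right, I); (D, Right, II).

The pure Nash equilibria are (U, Right, I); (D, Right, II).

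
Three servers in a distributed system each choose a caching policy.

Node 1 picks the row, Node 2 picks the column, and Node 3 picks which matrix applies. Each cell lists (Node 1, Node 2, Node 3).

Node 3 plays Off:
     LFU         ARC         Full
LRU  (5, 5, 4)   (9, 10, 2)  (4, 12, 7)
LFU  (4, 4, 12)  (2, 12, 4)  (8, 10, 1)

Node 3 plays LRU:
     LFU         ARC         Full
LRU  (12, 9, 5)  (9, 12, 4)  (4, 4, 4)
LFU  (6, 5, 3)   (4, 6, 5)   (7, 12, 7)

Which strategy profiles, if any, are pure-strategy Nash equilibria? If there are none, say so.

Pure-strategy Nash equilibria: (LRU, ARC, LRU); (LFU, Full, LRU)

For each player, find the best response to each opponent profile; mutual best responses are the pure NE.
Node 1 against (LFU, Off): payoffs 5, 4 → best response LRU.
Node 1 against (LFU, LRU): payoffs 12, 6 → best response LRU.
Node 1 against (ARC, Off): payoffs 9, 2 → best response LRU.
Node 1 against (ARC, LRU): payoffs 9, 4 → best response LRU.
Node 1 against (Full, Off): payoffs 4, 8 → best response LFU.
Node 1 against (Full, LRU): payoffs 4, 7 → best response LFU.
Node 2 against (LRU, Off): payoffs 5, 10, 12 → best response Full.
Node 2 against (LRU, LRU): payoffs 9, 12, 4 → best response ARC.
Node 2 against (LFU, Off): payoffs 4, 12, 10 → best response ARC.
Node 2 against (LFU, LRU): payoffs 5, 6, 12 → best response Full.
Node 3 against (LRU, LFU): payoffs 4, 5 → best response LRU.
Node 3 against (LRU, ARC): payoffs 2, 4 → best response LRU.
Node 3 against (LRU, Full): payoffs 7, 4 → best response Off.
Node 3 against (LFU, LFU): payoffs 12, 3 → best response Off.
Node 3 against (LFU, ARC): payoffs 4, 5 → best response LRU.
Node 3 against (LFU, Full): payoffs 1, 7 → best response LRU.
Mutual best responses: (LRU, ARC, LRU); (LFU, Full, LRU).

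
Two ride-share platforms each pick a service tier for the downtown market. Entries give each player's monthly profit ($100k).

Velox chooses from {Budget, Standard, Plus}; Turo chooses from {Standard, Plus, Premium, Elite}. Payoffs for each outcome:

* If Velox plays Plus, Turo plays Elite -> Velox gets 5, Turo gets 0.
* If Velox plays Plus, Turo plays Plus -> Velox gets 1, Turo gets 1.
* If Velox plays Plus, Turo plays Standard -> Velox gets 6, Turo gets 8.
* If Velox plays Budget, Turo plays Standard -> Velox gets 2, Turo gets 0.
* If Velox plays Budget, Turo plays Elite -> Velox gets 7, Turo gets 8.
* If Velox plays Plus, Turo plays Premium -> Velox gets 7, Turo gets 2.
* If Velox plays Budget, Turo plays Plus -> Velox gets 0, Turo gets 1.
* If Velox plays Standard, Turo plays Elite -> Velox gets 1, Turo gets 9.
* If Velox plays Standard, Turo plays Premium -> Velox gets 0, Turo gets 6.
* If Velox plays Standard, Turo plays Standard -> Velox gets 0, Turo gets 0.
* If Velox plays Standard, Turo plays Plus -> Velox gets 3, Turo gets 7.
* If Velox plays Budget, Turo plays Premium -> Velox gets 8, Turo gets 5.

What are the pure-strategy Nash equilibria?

Velox against Standard: payoffs 2, 0, 6 → best response Plus.
Velox against Plus: payoffs 0, 3, 1 → best response Standard.
Velox against Premium: payoffs 8, 0, 7 → best response Budget.
Velox against Elite: payoffs 7, 1, 5 → best response Budget.
Turo against Budget: payoffs 0, 1, 5, 8 → best response Elite.
Turo against Standard: payoffs 0, 7, 6, 9 → best response Elite.
Turo against Plus: payoffs 8, 1, 2, 0 → best response Standard.
Mutual best responses: (Budget, Elite); (Plus, Standard).

(Budget, Elite); (Plus, Standard)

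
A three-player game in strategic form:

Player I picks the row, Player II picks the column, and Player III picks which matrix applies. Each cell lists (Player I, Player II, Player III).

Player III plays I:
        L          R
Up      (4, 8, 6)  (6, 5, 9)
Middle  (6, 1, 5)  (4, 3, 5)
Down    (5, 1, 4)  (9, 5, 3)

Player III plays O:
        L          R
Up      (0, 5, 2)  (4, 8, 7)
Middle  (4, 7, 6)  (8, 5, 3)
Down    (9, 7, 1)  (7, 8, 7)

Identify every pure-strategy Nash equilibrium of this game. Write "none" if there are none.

This game has no pure Nash equilibrium.

Player I against (L, I): payoffs 4, 6, 5 → best response Middle.
Player I against (L, O): payoffs 0, 4, 9 → best response Down.
Player I against (R, I): payoffs 6, 4, 9 → best response Down.
Player I against (R, O): payoffs 4, 8, 7 → best response Middle.
Player II against (Up, I): payoffs 8, 5 → best response L.
Player II against (Up, O): payoffs 5, 8 → best response R.
Player II against (Middle, I): payoffs 1, 3 → best response R.
Player II against (Middle, O): payoffs 7, 5 → best response L.
Player II against (Down, I): payoffs 1, 5 → best response R.
Player II against (Down, O): payoffs 7, 8 → best response R.
Player III against (Up, L): payoffs 6, 2 → best response I.
Player III against (Up, R): payoffs 9, 7 → best response I.
Player III against (Middle, L): payoffs 5, 6 → best response O.
Player III against (Middle, R): payoffs 5, 3 → best response I.
Player III against (Down, L): payoffs 4, 1 → best response I.
Player III against (Down, R): payoffs 3, 7 → best response O.
No profile is a mutual best response for all players.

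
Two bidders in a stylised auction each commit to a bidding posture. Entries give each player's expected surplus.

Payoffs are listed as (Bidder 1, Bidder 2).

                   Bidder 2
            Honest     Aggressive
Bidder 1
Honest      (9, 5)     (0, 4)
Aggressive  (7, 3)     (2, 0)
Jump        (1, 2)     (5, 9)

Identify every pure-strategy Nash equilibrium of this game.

Bidder 1 against Honest: payoffs 9, 7, 1 → best response Honest.
Bidder 1 against Aggressive: payoffs 0, 2, 5 → best response Jump.
Bidder 2 against Honest: payoffs 5, 4 → best response Honest.
Bidder 2 against Aggressive: payoffs 3, 0 → best response Honest.
Bidder 2 against Jump: payoffs 2, 9 → best response Aggressive.
Mutual best responses: (Honest, Honest); (Jump, Aggressive).

(Honest, Honest), (Jump, Aggressive)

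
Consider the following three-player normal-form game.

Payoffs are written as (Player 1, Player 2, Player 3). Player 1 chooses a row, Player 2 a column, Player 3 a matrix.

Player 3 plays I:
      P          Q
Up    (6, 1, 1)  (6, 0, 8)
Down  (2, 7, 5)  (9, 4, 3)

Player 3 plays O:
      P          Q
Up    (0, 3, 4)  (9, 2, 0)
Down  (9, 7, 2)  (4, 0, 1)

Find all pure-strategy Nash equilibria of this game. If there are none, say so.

Player 1 against (P, I): payoffs 6, 2 → best response Up.
Player 1 against (P, O): payoffs 0, 9 → best response Down.
Player 1 against (Q, I): payoffs 6, 9 → best response Down.
Player 1 against (Q, O): payoffs 9, 4 → best response Up.
Player 2 against (Up, I): payoffs 1, 0 → best response P.
Player 2 against (Up, O): payoffs 3, 2 → best response P.
Player 2 against (Down, I): payoffs 7, 4 → best response P.
Player 2 against (Down, O): payoffs 7, 0 → best response P.
Player 3 against (Up, P): payoffs 1, 4 → best response O.
Player 3 against (Up, Q): payoffs 8, 0 → best response I.
Player 3 against (Down, P): payoffs 5, 2 → best response I.
Player 3 against (Down, Q): payoffs 3, 1 → best response I.
No profile is a mutual best response for all players.

This game has no pure Nash equilibrium.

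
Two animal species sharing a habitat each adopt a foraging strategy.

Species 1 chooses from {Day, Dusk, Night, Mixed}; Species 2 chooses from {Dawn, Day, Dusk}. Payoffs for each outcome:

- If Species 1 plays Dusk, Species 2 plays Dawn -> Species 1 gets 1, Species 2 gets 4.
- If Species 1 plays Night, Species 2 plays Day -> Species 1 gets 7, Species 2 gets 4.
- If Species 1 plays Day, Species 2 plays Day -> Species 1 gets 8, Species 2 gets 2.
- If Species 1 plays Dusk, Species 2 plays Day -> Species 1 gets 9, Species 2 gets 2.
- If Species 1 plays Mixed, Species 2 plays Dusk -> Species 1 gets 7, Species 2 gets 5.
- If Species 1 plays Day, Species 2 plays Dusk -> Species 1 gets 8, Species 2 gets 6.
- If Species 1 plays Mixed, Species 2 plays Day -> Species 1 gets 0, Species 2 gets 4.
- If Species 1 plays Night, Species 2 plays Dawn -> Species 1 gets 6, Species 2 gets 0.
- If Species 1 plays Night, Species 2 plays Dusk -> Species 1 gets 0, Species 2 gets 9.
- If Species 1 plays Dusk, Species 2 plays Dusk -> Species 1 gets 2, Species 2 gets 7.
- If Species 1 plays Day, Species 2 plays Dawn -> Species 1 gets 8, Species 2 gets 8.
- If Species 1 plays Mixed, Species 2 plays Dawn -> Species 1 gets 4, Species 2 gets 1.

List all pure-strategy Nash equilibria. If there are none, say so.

Mark each player's best response to every combination of opponents' strategies; a profile where every player is best-responding is a pure Nash equilibrium.
Species 1 against Dawn: payoffs 8, 1, 6, 4 → best response Day.
Species 1 against Day: payoffs 8, 9, 7, 0 → best response Dusk.
Species 1 against Dusk: payoffs 8, 2, 0, 7 → best response Day.
Species 2 against Day: payoffs 8, 2, 6 → best response Dawn.
Species 2 against Dusk: payoffs 4, 2, 7 → best response Dusk.
Species 2 against Night: payoffs 0, 4, 9 → best response Dusk.
Species 2 against Mixed: payoffs 1, 4, 5 → best response Dusk.
Mutual best responses: (Day, Dawn).

The unique pure-strategy Nash equilibrium is (Day, Dawn).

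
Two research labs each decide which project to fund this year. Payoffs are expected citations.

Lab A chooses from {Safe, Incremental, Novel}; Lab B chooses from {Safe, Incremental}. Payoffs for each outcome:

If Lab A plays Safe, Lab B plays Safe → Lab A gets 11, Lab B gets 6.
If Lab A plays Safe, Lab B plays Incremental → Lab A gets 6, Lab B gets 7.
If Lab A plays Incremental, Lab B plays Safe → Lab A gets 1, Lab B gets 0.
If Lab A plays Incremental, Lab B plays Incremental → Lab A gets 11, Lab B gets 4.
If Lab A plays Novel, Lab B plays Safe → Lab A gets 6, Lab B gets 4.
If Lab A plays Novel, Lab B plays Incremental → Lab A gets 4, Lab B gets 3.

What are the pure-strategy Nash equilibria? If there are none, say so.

The unique pure-strategy Nash equilibrium is (Incremental, Incremental).

Lab A against Safe: payoffs 11, 1, 6 → best response Safe.
Lab A against Incremental: payoffs 6, 11, 4 → best response Incremental.
Lab B against Safe: payoffs 6, 7 → best response Incremental.
Lab B against Incremental: payoffs 0, 4 → best response Incremental.
Lab B against Novel: payoffs 4, 3 → best response Safe.
Mutual best responses: (Incremental, Incremental).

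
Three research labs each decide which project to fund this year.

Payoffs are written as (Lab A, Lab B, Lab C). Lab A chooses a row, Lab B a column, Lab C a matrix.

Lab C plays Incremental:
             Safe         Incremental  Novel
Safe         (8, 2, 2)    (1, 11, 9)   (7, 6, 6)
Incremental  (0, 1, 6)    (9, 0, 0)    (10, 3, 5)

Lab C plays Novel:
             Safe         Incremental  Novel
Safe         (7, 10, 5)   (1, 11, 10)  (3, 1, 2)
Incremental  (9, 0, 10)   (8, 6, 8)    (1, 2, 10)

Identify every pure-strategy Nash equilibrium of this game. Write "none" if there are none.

Lab A against (Safe, Incremental): payoffs 8, 0 → best response Safe.
Lab A against (Safe, Novel): payoffs 7, 9 → best response Incremental.
Lab A against (Incremental, Incremental): payoffs 1, 9 → best response Incremental.
Lab A against (Incremental, Novel): payoffs 1, 8 → best response Incremental.
Lab A against (Novel, Incremental): payoffs 7, 10 → best response Incremental.
Lab A against (Novel, Novel): payoffs 3, 1 → best response Safe.
Lab B against (Safe, Incremental): payoffs 2, 11, 6 → best response Incremental.
Lab B against (Safe, Novel): payoffs 10, 11, 1 → best response Incremental.
Lab B against (Incremental, Incremental): payoffs 1, 0, 3 → best response Novel.
Lab B against (Incremental, Novel): payoffs 0, 6, 2 → best response Incremental.
Lab C against (Safe, Safe): payoffs 2, 5 → best response Novel.
Lab C against (Safe, Incremental): payoffs 9, 10 → best response Novel.
Lab C against (Safe, Novel): payoffs 6, 2 → best response Incremental.
Lab C against (Incremental, Safe): payoffs 6, 10 → best response Novel.
Lab C against (Incremental, Incremental): payoffs 0, 8 → best response Novel.
Lab C against (Incremental, Novel): payoffs 5, 10 → best response Novel.
Mutual best responses: (Incremental, Incremental, Novel).

Pure NE: (Incremental, Incremental, Novel)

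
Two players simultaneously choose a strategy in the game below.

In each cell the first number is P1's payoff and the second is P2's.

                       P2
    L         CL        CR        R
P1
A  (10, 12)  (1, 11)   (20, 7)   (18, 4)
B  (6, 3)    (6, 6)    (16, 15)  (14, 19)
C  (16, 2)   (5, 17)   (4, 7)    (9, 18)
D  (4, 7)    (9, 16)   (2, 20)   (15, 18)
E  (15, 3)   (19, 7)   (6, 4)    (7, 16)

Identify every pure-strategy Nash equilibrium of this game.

This game has no pure Nash equilibrium.

Check each profile: it is a Nash equilibrium iff no player can strictly gain by switching unilaterally.
(A, L): P1 can switch to C (10 → 16). Not NE.
(A, CL): P1 can switch to B (1 → 6). Not NE.
(A, CR): P2 can switch to L (7 → 12). Not NE.
(A, R): P2 can switch to L (4 → 12). Not NE.
(B, L): P1 can switch to A (6 → 10). Not NE.
(B, CL): P1 can switch to D (6 → 9). Not NE.
(B, CR): P1 can switch to A (16 → 20). Not NE.
(B, R): P1 can switch to A (14 → 18). Not NE.
(C, L): P2 can switch to CL (2 → 17). Not NE.
(C, CL): P1 can switch to B (5 → 6). Not NE.
(C, CR): P1 can switch to A (4 → 20). Not NE.
(C, R): P1 can switch to A (9 → 18). Not NE.
(The remaining 8 profiles each have a profitable deviation by the same check.)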